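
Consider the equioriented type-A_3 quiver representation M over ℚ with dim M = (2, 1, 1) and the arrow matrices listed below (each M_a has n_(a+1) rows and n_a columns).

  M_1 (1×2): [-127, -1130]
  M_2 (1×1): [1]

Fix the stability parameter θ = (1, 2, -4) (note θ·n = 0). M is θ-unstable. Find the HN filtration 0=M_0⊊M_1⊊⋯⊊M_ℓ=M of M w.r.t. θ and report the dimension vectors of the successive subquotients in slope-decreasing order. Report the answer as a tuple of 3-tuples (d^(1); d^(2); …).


Interval decomposition of M: I[1,1], I[1,3].
HN type (ℓ=2): μ^(1)=1; μ^(2)=-1/3

((1, 0, 0); (1, 1, 1))


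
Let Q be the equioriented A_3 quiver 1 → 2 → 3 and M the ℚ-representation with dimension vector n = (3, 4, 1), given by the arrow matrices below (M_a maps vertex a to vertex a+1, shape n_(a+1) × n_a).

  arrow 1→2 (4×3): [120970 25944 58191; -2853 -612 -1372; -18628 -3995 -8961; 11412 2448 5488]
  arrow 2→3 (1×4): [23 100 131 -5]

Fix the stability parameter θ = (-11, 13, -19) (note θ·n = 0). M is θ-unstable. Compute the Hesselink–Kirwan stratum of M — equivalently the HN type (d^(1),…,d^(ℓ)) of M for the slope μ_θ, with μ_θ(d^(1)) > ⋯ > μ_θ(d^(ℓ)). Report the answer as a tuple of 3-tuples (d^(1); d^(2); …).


Barcode: M ≅ I[1,2]^2, I[1,3], I[2,2]. HN layers by μ_θ (3 steps, strictly decreasing):
  μ^(1)=13; μ^(2)=-3; μ^(3)=-11

((0, 3, 0); (0, 1, 1); (3, 0, 0))


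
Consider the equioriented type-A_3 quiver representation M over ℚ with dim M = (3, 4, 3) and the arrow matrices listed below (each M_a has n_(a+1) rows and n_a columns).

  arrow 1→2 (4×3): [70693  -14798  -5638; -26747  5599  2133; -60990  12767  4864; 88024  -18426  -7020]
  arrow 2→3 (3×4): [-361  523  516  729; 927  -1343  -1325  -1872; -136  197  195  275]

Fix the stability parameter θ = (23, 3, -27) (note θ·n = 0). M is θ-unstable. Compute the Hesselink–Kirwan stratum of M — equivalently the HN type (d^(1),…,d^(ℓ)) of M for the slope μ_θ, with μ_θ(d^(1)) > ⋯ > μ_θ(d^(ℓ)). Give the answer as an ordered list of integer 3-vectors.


Via rank(M_{q-1}∘⋯∘M_p): M ≅ I[1,3]^3, I[2,2].
μ_θ-semistable layers: μ^(1)=3; μ^(2)=-1/3

((0, 1, 0); (3, 3, 3))


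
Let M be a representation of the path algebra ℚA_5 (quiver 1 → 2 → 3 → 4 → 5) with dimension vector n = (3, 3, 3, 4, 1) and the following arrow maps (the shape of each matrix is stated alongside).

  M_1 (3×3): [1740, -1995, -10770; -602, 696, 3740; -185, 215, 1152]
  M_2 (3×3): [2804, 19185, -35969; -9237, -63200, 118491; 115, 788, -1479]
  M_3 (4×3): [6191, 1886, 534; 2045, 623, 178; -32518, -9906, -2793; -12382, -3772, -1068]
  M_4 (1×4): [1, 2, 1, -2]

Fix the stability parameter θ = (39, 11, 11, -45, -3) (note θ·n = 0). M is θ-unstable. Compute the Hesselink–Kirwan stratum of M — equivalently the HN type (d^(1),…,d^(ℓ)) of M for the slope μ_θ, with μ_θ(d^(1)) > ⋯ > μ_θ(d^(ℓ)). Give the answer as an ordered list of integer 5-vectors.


Interval decomposition of M: I[1,1], I[1,4], I[1,5], I[2,4], I[4,4].
HN type (ℓ=5): μ^(1)=39; μ^(2)=4; μ^(3)=13/5; μ^(4)=-23/3; μ^(5)=-45

((1, 0, 0, 0, 0); (1, 1, 1, 1, 0); (1, 1, 1, 1, 1); (0, 1, 1, 1, 0); (0, 0, 0, 1, 0))


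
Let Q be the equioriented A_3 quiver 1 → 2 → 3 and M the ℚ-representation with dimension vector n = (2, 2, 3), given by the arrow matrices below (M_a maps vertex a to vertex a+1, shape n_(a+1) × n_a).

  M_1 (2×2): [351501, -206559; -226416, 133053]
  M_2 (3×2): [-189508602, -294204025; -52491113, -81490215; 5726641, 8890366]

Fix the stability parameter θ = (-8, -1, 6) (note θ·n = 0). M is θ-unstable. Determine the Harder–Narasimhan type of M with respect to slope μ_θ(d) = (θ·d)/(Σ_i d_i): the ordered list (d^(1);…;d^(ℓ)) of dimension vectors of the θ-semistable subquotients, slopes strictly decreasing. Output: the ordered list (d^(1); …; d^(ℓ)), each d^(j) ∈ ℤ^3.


Via rank(M_{q-1}∘⋯∘M_p): M ≅ I[1,3]^2, I[3,3].
μ_θ-semistable layers: μ^(1)=6; μ^(2)=-1; μ^(3)=-8

((0, 0, 3); (0, 2, 0); (2, 0, 0))


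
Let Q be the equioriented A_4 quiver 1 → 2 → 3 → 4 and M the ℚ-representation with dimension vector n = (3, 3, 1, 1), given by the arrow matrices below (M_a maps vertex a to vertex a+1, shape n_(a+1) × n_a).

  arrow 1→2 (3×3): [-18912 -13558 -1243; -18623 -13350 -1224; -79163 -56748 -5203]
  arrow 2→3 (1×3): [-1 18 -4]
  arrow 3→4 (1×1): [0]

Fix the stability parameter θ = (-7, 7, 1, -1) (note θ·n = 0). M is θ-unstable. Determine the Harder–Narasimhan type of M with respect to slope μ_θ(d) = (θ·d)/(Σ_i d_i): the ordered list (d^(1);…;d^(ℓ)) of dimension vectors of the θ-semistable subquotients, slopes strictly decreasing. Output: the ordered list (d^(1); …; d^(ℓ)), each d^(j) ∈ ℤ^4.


Interval decomposition of M: I[1,2]^2, I[1,3], I[4,4].
HN type (ℓ=4): μ^(1)=7; μ^(2)=4; μ^(3)=-1; μ^(4)=-7

((0, 2, 0, 0); (0, 1, 1, 0); (0, 0, 0, 1); (3, 0, 0, 0))


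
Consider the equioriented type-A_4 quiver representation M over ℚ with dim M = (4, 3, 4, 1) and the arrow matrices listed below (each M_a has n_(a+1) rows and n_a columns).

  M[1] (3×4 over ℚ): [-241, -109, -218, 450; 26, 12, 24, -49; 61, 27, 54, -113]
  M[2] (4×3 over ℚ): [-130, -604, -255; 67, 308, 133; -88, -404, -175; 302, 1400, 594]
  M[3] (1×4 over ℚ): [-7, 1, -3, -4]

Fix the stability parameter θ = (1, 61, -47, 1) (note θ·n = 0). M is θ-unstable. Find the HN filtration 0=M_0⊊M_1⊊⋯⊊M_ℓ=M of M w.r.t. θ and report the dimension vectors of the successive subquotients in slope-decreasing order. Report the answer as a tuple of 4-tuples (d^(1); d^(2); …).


Interval decomposition of M: I[1,1], I[1,3]^2, I[1,4], I[3,3].
HN type (ℓ=4): μ^(1)=7; μ^(2)=5; μ^(3)=1; μ^(4)=-47

((0, 2, 2, 0); (0, 1, 1, 1); (4, 0, 0, 0); (0, 0, 1, 0))


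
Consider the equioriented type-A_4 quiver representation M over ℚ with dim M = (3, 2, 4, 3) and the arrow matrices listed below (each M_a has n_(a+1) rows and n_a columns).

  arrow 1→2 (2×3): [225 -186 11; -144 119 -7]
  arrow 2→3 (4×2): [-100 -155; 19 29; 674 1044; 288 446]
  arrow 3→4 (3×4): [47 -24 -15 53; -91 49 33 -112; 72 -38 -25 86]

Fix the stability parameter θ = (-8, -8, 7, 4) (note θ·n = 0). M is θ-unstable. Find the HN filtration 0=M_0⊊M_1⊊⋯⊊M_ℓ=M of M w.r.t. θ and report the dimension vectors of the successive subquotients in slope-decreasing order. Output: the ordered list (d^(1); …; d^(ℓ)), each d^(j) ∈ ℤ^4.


Barcode: M ≅ I[1,1], I[1,4]^2, I[3,3], I[3,4]. HN layers by μ_θ (3 steps, strictly decreasing):
  μ^(1)=7; μ^(2)=11/2; μ^(3)=-8

((0, 0, 1, 0); (0, 0, 3, 3); (3, 2, 0, 0))


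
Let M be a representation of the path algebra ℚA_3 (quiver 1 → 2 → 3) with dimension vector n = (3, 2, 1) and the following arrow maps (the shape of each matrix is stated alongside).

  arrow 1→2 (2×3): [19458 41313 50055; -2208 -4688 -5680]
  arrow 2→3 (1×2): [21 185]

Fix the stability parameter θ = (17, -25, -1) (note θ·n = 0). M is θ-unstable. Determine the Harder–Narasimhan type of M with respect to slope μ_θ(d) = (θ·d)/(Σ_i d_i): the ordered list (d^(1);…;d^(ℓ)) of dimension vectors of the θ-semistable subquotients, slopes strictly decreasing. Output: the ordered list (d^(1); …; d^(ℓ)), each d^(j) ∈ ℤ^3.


Via rank(M_{q-1}∘⋯∘M_p): M ≅ I[1,1]^2, I[1,3], I[2,2].
μ_θ-semistable layers: μ^(1)=17; μ^(2)=-1; μ^(3)=-4; μ^(4)=-25

((2, 0, 0); (0, 0, 1); (1, 1, 0); (0, 1, 0))


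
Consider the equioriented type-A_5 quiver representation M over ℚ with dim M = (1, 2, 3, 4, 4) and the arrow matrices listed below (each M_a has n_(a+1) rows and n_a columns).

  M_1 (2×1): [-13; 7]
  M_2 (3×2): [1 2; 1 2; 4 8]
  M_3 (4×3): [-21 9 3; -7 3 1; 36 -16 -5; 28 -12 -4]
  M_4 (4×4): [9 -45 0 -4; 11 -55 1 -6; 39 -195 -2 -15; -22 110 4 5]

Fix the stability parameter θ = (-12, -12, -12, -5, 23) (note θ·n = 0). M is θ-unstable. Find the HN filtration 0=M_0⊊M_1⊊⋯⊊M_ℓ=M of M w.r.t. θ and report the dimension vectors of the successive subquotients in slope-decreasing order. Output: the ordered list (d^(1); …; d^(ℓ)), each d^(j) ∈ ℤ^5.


Barcode: M ≅ I[1,3], I[2,2], I[3,5]^2, I[4,4], I[4,5], I[5,5]. HN layers by μ_θ (3 steps, strictly decreasing):
  μ^(1)=23; μ^(2)=-5; μ^(3)=-12

((0, 0, 0, 0, 4); (0, 0, 0, 4, 0); (1, 2, 3, 0, 0))


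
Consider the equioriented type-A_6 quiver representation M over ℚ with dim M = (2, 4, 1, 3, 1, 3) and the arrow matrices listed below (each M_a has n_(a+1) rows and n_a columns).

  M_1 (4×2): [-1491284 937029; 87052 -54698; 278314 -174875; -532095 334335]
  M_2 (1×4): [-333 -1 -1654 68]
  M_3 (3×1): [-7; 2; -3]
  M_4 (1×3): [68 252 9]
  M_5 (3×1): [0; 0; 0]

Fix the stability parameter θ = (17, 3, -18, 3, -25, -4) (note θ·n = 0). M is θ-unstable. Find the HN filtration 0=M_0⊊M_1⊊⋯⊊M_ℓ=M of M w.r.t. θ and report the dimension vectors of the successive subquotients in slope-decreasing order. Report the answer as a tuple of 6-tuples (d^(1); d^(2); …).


Barcode: M ≅ I[1,2], I[1,5], I[2,2]^2, I[4,4]^2, I[6,6]^3. HN layers by μ_θ (3 steps, strictly decreasing):
  μ^(1)=10; μ^(2)=3; μ^(3)=-4

((1, 1, 0, 0, 0, 0); (0, 2, 0, 2, 0, 0); (1, 1, 1, 1, 1, 3))


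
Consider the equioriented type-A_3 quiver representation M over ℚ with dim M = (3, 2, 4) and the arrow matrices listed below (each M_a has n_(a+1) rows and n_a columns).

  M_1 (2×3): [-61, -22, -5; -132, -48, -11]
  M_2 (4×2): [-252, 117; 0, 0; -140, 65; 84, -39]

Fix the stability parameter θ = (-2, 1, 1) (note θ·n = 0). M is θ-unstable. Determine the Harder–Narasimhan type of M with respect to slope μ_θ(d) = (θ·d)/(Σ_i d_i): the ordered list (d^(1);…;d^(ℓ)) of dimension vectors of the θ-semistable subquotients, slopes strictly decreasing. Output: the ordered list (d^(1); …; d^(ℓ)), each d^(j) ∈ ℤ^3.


Via rank(M_{q-1}∘⋯∘M_p): M ≅ I[1,1], I[1,2], I[1,3], I[3,3]^3.
μ_θ-semistable layers: μ^(1)=1; μ^(2)=-2

((0, 2, 4); (3, 0, 0))


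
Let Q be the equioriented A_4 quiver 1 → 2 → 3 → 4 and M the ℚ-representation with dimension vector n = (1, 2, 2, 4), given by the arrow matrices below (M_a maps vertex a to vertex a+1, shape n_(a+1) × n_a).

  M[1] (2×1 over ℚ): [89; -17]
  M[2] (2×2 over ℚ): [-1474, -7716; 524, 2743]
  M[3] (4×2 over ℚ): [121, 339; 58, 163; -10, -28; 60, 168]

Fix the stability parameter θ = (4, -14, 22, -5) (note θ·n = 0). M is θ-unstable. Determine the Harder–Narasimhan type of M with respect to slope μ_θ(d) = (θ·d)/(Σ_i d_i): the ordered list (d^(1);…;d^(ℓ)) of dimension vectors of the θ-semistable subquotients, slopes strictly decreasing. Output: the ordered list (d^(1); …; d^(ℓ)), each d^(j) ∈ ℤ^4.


Interval decomposition of M: I[1,4], I[2,4], I[4,4]^2.
HN type (ℓ=3): μ^(1)=17/2; μ^(2)=-5; μ^(3)=-14

((0, 0, 2, 2); (1, 1, 0, 2); (0, 1, 0, 0))


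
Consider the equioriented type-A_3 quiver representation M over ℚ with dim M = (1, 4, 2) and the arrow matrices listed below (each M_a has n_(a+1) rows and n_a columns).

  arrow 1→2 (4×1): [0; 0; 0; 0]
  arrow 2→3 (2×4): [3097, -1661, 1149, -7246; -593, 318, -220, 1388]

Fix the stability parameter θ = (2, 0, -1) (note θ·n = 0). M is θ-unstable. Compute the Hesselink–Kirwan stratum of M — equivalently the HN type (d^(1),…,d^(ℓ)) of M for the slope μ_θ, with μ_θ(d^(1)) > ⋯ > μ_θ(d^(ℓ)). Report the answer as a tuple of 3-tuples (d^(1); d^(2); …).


Interval decomposition of M: I[1,1], I[2,2]^2, I[2,3]^2.
HN type (ℓ=3): μ^(1)=2; μ^(2)=0; μ^(3)=-1/2

((1, 0, 0); (0, 2, 0); (0, 2, 2))


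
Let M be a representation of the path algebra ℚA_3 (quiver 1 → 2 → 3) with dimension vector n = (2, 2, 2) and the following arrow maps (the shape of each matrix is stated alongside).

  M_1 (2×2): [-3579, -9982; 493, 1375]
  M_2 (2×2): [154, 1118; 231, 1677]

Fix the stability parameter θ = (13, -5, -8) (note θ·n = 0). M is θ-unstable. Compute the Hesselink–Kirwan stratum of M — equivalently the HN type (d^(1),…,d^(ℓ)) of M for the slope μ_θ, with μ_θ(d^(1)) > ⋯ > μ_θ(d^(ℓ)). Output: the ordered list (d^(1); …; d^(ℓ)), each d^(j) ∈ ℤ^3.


Via rank(M_{q-1}∘⋯∘M_p): M ≅ I[1,2], I[1,3], I[3,3].
μ_θ-semistable layers: μ^(1)=4; μ^(2)=0; μ^(3)=-8

((1, 1, 0); (1, 1, 1); (0, 0, 1))


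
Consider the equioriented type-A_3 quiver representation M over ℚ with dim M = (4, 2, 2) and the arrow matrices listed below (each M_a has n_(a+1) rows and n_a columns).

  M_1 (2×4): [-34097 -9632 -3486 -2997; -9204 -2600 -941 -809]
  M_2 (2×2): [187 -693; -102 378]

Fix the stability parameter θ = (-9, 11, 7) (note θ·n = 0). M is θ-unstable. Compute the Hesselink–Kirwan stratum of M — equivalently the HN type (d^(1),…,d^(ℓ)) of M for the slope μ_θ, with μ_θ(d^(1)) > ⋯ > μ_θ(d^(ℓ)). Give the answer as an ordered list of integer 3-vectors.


Interval decomposition of M: I[1,1]^2, I[1,2], I[1,3], I[3,3].
HN type (ℓ=4): μ^(1)=11; μ^(2)=9; μ^(3)=7; μ^(4)=-9

((0, 1, 0); (0, 1, 1); (0, 0, 1); (4, 0, 0))


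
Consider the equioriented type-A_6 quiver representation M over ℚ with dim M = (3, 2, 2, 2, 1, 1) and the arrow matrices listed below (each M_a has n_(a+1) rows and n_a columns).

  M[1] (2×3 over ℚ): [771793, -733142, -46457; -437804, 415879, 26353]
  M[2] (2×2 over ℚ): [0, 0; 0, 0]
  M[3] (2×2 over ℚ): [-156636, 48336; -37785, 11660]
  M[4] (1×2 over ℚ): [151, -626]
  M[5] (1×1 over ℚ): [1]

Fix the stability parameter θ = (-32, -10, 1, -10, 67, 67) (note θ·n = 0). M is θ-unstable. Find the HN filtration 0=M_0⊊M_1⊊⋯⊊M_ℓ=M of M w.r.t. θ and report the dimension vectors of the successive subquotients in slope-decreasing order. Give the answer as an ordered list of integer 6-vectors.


Barcode: M ≅ I[1,1], I[1,2]^2, I[3,3], I[3,6], I[4,4]. HN layers by μ_θ (5 steps, strictly decreasing):
  μ^(1)=67; μ^(2)=1; μ^(3)=-9/2; μ^(4)=-10; μ^(5)=-32

((0, 0, 0, 0, 1, 1); (0, 0, 1, 0, 0, 0); (0, 0, 1, 1, 0, 0); (0, 2, 0, 1, 0, 0); (3, 0, 0, 0, 0, 0))


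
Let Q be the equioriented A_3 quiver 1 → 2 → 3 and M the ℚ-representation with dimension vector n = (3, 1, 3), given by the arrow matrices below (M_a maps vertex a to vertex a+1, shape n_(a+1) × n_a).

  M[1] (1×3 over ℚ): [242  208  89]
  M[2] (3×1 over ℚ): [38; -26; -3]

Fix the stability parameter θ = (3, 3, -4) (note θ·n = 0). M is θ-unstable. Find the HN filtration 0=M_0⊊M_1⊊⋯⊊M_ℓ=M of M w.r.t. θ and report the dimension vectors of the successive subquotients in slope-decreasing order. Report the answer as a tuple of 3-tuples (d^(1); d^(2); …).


Via rank(M_{q-1}∘⋯∘M_p): M ≅ I[1,1]^2, I[1,3], I[3,3]^2.
μ_θ-semistable layers: μ^(1)=3; μ^(2)=2/3; μ^(3)=-4

((2, 0, 0); (1, 1, 1); (0, 0, 2))


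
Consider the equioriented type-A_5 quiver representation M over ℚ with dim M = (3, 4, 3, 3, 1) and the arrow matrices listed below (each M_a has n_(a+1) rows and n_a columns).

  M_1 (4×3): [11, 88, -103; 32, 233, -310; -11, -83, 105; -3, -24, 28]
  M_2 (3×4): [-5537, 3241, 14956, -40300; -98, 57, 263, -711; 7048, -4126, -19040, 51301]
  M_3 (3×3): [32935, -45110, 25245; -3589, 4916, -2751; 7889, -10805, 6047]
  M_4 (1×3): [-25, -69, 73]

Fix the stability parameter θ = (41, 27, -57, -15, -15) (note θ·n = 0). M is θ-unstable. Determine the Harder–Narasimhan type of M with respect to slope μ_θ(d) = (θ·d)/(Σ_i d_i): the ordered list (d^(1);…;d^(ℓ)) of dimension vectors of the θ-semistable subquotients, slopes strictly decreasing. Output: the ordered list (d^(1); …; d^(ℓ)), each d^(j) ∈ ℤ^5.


Via rank(M_{q-1}∘⋯∘M_p): M ≅ I[1,3], I[1,4], I[1,5], I[2,2], I[4,4].
μ_θ-semistable layers: μ^(1)=27; μ^(2)=11/3; μ^(3)=-1; μ^(4)=-19/5; μ^(5)=-15

((0, 1, 0, 0, 0); (1, 1, 1, 0, 0); (1, 1, 1, 1, 0); (1, 1, 1, 1, 1); (0, 0, 0, 1, 0))


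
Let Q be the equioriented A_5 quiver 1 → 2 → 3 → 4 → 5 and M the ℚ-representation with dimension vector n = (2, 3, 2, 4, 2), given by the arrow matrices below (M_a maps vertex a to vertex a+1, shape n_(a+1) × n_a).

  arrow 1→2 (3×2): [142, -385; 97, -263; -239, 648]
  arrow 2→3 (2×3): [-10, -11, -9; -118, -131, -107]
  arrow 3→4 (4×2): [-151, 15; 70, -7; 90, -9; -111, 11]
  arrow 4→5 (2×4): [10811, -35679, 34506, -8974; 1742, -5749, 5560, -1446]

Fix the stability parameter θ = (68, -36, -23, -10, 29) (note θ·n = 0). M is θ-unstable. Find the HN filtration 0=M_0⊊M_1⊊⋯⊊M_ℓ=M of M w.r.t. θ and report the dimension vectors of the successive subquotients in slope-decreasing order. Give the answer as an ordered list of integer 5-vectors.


Barcode: M ≅ I[1,5]^2, I[2,2], I[4,4]^2. HN layers by μ_θ (4 steps, strictly decreasing):
  μ^(1)=29; μ^(2)=-1/4; μ^(3)=-10; μ^(4)=-36

((0, 0, 0, 0, 2); (2, 2, 2, 2, 0); (0, 0, 0, 2, 0); (0, 1, 0, 0, 0))


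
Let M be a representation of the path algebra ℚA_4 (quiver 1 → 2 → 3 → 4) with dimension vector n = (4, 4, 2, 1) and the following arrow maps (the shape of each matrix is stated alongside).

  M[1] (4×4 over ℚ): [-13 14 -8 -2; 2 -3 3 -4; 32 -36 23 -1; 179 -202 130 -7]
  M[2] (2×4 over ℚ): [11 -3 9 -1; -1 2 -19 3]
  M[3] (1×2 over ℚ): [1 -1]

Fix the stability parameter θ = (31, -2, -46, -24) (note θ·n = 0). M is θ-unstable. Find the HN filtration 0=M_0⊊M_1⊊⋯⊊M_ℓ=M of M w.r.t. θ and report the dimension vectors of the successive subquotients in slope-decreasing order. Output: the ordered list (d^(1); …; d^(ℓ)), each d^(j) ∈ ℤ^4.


Interval decomposition of M: I[1,2]^2, I[1,3], I[1,4].
HN type (ℓ=3): μ^(1)=29/2; μ^(2)=-17/3; μ^(3)=-41/4

((2, 2, 0, 0); (1, 1, 1, 0); (1, 1, 1, 1))


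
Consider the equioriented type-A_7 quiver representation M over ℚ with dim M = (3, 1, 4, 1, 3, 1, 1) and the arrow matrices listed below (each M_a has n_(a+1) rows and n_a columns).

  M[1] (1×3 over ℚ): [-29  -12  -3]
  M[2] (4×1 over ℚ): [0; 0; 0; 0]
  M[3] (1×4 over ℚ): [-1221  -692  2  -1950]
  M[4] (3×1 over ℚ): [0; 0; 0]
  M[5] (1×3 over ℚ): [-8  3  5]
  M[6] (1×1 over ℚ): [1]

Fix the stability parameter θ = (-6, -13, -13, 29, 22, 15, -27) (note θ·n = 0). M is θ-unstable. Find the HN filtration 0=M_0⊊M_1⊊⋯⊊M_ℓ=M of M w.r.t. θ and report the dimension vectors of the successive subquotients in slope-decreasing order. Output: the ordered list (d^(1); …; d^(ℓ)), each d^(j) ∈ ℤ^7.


Interval decomposition of M: I[1,1]^2, I[1,2], I[3,3]^3, I[3,4], I[5,5]^2, I[5,7].
HN type (ℓ=6): μ^(1)=29; μ^(2)=22; μ^(3)=10/3; μ^(4)=-6; μ^(5)=-19/2; μ^(6)=-13

((0, 0, 0, 1, 0, 0, 0); (0, 0, 0, 0, 2, 0, 0); (0, 0, 0, 0, 1, 1, 1); (2, 0, 0, 0, 0, 0, 0); (1, 1, 0, 0, 0, 0, 0); (0, 0, 4, 0, 0, 0, 0))


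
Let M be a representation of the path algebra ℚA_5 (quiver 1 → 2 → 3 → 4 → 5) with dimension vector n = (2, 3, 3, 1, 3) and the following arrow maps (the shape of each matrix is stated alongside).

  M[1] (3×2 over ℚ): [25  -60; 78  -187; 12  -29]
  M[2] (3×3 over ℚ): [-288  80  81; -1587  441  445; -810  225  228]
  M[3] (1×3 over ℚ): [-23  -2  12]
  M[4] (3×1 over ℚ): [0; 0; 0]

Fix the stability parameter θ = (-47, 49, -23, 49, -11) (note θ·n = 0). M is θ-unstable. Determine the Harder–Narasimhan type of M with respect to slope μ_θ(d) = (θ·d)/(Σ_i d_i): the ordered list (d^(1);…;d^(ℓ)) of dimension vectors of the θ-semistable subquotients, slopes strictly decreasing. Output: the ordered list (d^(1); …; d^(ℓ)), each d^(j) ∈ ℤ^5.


Barcode: M ≅ I[1,3], I[1,4], I[2,3], I[5,5]^3. HN layers by μ_θ (4 steps, strictly decreasing):
  μ^(1)=49; μ^(2)=13; μ^(3)=-11; μ^(4)=-47

((0, 0, 0, 1, 0); (0, 3, 3, 0, 0); (0, 0, 0, 0, 3); (2, 0, 0, 0, 0))


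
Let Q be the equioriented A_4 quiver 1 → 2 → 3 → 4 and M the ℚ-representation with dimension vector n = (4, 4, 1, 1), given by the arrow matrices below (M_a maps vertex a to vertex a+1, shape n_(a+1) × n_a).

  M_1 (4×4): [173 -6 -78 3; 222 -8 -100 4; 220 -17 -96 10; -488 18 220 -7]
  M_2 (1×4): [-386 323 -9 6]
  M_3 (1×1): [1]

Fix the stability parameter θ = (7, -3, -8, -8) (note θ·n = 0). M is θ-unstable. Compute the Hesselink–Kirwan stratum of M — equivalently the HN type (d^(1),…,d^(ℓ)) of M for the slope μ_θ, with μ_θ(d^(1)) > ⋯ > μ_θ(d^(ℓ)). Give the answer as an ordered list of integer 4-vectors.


Via rank(M_{q-1}∘⋯∘M_p): M ≅ I[1,2]^3, I[1,4].
μ_θ-semistable layers: μ^(1)=2; μ^(2)=-3

((3, 3, 0, 0); (1, 1, 1, 1))


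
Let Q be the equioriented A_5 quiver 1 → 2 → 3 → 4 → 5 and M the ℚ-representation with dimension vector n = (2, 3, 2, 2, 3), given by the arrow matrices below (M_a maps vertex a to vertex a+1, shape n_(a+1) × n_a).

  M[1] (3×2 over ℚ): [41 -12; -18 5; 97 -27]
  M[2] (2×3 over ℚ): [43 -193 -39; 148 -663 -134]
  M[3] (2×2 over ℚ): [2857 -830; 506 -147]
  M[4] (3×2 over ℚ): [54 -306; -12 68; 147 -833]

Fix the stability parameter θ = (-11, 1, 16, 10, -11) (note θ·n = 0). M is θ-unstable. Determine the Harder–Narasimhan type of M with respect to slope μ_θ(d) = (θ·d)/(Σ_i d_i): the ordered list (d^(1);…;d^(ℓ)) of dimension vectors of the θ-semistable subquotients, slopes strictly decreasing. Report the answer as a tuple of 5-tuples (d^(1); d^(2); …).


Via rank(M_{q-1}∘⋯∘M_p): M ≅ I[1,4], I[1,5], I[2,2], I[5,5]^2.
μ_θ-semistable layers: μ^(1)=13; μ^(2)=5; μ^(3)=1; μ^(4)=-11

((0, 0, 1, 1, 0); (0, 0, 1, 1, 1); (0, 3, 0, 0, 0); (2, 0, 0, 0, 2))


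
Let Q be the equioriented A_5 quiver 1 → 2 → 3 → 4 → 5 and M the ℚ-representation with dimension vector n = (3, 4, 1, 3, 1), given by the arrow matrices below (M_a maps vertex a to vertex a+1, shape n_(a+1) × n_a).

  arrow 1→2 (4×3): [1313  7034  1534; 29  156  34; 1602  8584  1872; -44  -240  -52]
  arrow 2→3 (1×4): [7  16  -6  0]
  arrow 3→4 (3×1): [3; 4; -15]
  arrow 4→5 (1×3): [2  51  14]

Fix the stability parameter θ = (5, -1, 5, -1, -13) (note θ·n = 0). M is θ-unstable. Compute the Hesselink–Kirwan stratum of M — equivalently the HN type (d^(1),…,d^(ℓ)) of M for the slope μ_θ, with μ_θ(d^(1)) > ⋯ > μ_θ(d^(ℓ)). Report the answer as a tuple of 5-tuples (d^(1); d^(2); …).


Barcode: M ≅ I[1,2]^2, I[1,4], I[2,2], I[4,4], I[4,5]. HN layers by μ_θ (3 steps, strictly decreasing):
  μ^(1)=2; μ^(2)=-1; μ^(3)=-7

((3, 3, 1, 1, 0); (0, 1, 0, 1, 0); (0, 0, 0, 1, 1))


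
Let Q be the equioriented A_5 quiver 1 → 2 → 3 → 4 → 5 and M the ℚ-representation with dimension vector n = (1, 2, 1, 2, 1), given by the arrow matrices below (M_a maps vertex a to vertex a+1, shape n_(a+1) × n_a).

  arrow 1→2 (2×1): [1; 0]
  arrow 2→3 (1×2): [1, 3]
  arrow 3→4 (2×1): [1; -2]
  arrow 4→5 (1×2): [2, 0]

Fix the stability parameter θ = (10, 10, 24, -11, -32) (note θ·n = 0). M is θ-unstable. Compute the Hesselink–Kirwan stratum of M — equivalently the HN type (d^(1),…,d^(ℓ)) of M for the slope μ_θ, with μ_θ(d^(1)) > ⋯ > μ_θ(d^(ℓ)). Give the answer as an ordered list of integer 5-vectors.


Barcode: M ≅ I[1,5], I[2,2], I[4,4]. HN layers by μ_θ (3 steps, strictly decreasing):
  μ^(1)=10; μ^(2)=1/5; μ^(3)=-11

((0, 1, 0, 0, 0); (1, 1, 1, 1, 1); (0, 0, 0, 1, 0))


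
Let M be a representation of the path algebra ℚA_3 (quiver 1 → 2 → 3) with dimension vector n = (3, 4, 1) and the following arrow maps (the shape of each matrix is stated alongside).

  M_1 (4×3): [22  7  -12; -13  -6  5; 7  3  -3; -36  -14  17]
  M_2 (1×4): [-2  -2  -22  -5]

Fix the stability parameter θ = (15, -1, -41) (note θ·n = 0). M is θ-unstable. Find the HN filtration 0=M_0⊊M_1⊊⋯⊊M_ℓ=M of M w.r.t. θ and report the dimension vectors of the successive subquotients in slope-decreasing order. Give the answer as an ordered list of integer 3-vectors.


Barcode: M ≅ I[1,2]^2, I[1,3], I[2,2]. HN layers by μ_θ (3 steps, strictly decreasing):
  μ^(1)=7; μ^(2)=-1; μ^(3)=-9

((2, 2, 0); (0, 1, 0); (1, 1, 1))


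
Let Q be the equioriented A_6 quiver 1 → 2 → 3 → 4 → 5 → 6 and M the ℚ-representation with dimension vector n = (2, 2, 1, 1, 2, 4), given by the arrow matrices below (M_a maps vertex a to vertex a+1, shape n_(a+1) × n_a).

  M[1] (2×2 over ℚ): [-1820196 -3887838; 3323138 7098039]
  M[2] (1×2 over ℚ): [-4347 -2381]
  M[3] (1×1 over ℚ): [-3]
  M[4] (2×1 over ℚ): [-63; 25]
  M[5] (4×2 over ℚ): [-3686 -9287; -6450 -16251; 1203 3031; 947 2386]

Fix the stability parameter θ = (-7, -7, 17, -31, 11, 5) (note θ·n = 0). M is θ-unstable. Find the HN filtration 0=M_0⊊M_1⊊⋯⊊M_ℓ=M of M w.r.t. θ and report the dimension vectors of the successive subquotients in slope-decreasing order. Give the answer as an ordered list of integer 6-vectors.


Barcode: M ≅ I[1,1], I[1,6], I[2,2], I[5,6], I[6,6]^2. HN layers by μ_θ (3 steps, strictly decreasing):
  μ^(1)=8; μ^(2)=5; μ^(3)=-7

((0, 0, 0, 0, 2, 2); (0, 0, 0, 0, 0, 2); (2, 2, 1, 1, 0, 0))


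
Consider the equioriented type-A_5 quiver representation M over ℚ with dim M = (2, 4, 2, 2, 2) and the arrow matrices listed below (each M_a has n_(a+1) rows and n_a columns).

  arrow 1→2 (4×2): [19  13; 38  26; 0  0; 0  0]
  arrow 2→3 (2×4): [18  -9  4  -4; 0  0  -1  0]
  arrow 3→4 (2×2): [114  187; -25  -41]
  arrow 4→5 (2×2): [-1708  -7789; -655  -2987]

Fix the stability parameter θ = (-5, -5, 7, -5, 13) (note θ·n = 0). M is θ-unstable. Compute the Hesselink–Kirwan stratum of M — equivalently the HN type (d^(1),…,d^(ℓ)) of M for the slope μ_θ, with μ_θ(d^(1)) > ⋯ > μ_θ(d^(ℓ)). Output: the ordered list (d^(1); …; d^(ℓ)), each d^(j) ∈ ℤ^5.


Via rank(M_{q-1}∘⋯∘M_p): M ≅ I[1,1], I[1,2], I[2,2], I[2,5]^2.
μ_θ-semistable layers: μ^(1)=13; μ^(2)=1; μ^(3)=-5

((0, 0, 0, 0, 2); (0, 0, 2, 2, 0); (2, 4, 0, 0, 0))


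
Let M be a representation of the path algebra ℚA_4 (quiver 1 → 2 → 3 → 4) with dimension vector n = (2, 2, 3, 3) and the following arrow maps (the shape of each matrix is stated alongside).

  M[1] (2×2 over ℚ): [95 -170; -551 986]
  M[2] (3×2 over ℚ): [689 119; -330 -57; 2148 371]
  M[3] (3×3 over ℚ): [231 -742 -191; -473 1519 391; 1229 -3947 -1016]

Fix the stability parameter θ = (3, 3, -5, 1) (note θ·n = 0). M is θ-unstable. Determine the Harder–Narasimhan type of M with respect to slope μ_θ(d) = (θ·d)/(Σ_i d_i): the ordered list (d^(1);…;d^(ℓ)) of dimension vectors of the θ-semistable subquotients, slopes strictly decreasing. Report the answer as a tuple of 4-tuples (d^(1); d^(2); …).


Via rank(M_{q-1}∘⋯∘M_p): M ≅ I[1,1], I[1,4], I[2,4], I[3,4].
μ_θ-semistable layers: μ^(1)=3; μ^(2)=1; μ^(3)=1/3; μ^(4)=-1; μ^(5)=-5

((1, 0, 0, 0); (0, 0, 0, 3); (1, 1, 1, 0); (0, 1, 1, 0); (0, 0, 1, 0))


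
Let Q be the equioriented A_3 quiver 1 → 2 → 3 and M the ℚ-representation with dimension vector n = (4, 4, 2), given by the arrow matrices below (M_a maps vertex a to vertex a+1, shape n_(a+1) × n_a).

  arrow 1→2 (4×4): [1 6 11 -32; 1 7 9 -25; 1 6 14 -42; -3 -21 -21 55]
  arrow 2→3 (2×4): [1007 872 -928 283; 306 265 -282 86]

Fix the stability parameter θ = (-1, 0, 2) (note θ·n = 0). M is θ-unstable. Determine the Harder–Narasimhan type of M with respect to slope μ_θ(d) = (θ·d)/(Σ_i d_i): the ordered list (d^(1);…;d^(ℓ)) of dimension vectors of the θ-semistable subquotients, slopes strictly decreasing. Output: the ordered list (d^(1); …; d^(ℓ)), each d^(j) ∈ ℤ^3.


Interval decomposition of M: I[1,1], I[1,2], I[1,3]^2, I[2,2].
HN type (ℓ=3): μ^(1)=2; μ^(2)=0; μ^(3)=-1

((0, 0, 2); (0, 4, 0); (4, 0, 0))


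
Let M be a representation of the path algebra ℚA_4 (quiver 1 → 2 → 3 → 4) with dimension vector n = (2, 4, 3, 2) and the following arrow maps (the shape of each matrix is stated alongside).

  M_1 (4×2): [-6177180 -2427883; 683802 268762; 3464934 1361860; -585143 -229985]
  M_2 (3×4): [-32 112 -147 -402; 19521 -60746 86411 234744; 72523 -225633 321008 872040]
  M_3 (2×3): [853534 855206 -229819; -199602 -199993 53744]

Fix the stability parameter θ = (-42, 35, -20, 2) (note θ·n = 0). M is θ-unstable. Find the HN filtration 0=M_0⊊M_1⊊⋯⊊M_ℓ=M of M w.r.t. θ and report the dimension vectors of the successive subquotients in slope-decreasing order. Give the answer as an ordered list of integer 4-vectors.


Barcode: M ≅ I[1,2], I[1,4], I[2,3], I[2,4]. HN layers by μ_θ (4 steps, strictly decreasing):
  μ^(1)=35; μ^(2)=15/2; μ^(3)=17/3; μ^(4)=-42

((0, 1, 0, 0); (0, 1, 1, 0); (0, 2, 2, 2); (2, 0, 0, 0))


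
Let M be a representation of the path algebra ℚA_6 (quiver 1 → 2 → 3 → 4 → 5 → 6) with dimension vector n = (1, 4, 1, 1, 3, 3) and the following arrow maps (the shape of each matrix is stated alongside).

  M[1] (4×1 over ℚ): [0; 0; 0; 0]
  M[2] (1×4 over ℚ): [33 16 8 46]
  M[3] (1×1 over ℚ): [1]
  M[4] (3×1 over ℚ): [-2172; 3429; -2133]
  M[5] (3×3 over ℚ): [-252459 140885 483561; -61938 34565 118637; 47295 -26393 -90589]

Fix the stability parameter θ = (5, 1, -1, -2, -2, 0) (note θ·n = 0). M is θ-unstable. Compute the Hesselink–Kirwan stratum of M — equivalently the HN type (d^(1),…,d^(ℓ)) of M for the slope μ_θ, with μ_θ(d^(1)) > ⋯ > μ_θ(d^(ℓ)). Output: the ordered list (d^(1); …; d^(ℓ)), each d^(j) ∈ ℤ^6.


Barcode: M ≅ I[1,1], I[2,2]^3, I[2,5], I[5,6]^2, I[6,6]. HN layers by μ_θ (5 steps, strictly decreasing):
  μ^(1)=5; μ^(2)=1; μ^(3)=0; μ^(4)=-1; μ^(5)=-2

((1, 0, 0, 0, 0, 0); (0, 3, 0, 0, 0, 0); (0, 0, 0, 0, 0, 3); (0, 1, 1, 1, 1, 0); (0, 0, 0, 0, 2, 0))


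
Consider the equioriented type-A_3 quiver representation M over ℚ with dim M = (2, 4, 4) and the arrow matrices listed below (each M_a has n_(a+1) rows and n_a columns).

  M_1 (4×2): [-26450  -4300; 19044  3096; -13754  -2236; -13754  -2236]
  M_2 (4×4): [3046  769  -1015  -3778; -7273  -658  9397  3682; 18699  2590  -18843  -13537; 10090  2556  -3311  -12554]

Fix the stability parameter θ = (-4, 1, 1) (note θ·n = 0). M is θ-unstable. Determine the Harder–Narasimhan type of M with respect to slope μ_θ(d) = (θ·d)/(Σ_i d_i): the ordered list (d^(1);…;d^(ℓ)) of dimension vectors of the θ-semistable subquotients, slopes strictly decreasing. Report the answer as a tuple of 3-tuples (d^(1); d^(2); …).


Interval decomposition of M: I[1,1], I[1,3], I[2,3]^3.
HN type (ℓ=2): μ^(1)=1; μ^(2)=-4

((0, 4, 4); (2, 0, 0))


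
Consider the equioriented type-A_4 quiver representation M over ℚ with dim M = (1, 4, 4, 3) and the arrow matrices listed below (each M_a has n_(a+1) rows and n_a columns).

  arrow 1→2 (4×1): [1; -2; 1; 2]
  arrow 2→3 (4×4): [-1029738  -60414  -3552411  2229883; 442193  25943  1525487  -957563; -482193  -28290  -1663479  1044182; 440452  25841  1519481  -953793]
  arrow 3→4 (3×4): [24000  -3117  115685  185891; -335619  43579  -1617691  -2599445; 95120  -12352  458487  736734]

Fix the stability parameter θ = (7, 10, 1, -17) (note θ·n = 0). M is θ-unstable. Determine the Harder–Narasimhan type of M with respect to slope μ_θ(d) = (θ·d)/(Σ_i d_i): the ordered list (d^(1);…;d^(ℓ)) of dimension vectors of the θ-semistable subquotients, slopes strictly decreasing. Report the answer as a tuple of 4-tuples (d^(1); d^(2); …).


Barcode: M ≅ I[1,4], I[2,3], I[2,4]^2. HN layers by μ_θ (3 steps, strictly decreasing):
  μ^(1)=11/2; μ^(2)=1/4; μ^(3)=-2

((0, 1, 1, 0); (1, 1, 1, 1); (0, 2, 2, 2))


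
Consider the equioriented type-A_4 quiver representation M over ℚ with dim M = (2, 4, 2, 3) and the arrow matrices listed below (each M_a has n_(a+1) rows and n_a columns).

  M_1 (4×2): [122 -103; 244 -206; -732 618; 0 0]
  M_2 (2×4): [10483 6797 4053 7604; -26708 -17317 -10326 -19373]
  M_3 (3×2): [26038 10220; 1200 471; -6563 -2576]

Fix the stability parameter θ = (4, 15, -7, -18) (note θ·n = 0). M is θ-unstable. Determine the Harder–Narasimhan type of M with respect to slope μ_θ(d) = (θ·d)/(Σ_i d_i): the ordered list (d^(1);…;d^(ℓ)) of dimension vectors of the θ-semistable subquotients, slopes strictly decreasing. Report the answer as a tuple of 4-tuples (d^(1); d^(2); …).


Interval decomposition of M: I[1,1], I[1,4], I[2,2]^2, I[2,4], I[4,4].
HN type (ℓ=5): μ^(1)=15; μ^(2)=4; μ^(3)=-3/2; μ^(4)=-10/3; μ^(5)=-18

((0, 2, 0, 0); (1, 0, 0, 0); (1, 1, 1, 1); (0, 1, 1, 1); (0, 0, 0, 1))


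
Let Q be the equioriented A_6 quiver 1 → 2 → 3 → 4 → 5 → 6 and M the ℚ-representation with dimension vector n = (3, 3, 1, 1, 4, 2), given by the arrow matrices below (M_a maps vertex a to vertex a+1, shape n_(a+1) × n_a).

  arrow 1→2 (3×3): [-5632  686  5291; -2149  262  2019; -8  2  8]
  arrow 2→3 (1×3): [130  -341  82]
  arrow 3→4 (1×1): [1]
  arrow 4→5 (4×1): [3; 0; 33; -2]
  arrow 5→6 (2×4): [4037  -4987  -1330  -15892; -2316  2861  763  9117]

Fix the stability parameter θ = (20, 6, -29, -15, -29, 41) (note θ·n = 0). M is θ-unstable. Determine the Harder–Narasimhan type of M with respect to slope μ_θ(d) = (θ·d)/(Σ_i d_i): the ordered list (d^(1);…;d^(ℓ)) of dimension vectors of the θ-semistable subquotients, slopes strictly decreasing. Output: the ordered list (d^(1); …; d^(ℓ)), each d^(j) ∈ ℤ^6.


Interval decomposition of M: I[1,2]^2, I[1,6], I[5,5]^2, I[5,6].
HN type (ℓ=4): μ^(1)=41; μ^(2)=13; μ^(3)=-47/5; μ^(4)=-29

((0, 0, 0, 0, 0, 2); (2, 2, 0, 0, 0, 0); (1, 1, 1, 1, 1, 0); (0, 0, 0, 0, 3, 0))


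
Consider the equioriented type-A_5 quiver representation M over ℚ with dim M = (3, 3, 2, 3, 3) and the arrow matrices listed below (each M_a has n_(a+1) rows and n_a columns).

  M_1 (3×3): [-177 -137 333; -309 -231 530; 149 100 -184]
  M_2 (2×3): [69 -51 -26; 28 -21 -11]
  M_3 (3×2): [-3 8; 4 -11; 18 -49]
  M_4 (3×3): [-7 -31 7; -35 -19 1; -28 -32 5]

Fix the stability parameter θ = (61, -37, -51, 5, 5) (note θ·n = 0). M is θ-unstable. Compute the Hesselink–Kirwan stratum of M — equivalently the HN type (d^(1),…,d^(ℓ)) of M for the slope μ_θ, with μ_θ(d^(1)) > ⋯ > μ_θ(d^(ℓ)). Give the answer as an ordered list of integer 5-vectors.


Via rank(M_{q-1}∘⋯∘M_p): M ≅ I[1,2], I[1,5]^2, I[4,4], I[5,5].
μ_θ-semistable layers: μ^(1)=12; μ^(2)=5; μ^(3)=-9

((1, 1, 0, 0, 0); (0, 0, 0, 3, 3); (2, 2, 2, 0, 0))


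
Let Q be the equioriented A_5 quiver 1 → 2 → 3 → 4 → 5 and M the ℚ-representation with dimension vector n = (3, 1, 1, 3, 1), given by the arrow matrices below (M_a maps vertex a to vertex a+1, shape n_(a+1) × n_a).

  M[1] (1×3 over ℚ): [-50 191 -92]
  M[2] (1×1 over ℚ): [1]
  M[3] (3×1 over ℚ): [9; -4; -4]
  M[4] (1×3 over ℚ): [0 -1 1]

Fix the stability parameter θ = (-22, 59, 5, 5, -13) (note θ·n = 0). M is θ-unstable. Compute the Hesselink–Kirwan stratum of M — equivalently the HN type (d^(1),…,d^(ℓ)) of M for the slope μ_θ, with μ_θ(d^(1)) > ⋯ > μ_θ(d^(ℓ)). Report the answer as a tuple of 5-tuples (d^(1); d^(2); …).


Interval decomposition of M: I[1,1]^2, I[1,4], I[4,4], I[4,5].
HN type (ℓ=4): μ^(1)=23; μ^(2)=5; μ^(3)=-4; μ^(4)=-22

((0, 1, 1, 1, 0); (0, 0, 0, 1, 0); (0, 0, 0, 1, 1); (3, 0, 0, 0, 0))


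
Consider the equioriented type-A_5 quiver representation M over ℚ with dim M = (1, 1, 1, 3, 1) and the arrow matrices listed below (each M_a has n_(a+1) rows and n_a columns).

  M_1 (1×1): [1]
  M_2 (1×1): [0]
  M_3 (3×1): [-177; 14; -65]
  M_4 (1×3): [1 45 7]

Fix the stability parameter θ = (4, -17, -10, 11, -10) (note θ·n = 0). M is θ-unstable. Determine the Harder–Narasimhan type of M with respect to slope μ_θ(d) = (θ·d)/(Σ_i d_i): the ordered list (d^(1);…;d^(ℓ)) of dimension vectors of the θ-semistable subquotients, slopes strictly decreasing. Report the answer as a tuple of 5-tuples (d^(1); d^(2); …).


Barcode: M ≅ I[1,2], I[3,5], I[4,4]^2. HN layers by μ_θ (4 steps, strictly decreasing):
  μ^(1)=11; μ^(2)=1/2; μ^(3)=-13/2; μ^(4)=-10

((0, 0, 0, 2, 0); (0, 0, 0, 1, 1); (1, 1, 0, 0, 0); (0, 0, 1, 0, 0))


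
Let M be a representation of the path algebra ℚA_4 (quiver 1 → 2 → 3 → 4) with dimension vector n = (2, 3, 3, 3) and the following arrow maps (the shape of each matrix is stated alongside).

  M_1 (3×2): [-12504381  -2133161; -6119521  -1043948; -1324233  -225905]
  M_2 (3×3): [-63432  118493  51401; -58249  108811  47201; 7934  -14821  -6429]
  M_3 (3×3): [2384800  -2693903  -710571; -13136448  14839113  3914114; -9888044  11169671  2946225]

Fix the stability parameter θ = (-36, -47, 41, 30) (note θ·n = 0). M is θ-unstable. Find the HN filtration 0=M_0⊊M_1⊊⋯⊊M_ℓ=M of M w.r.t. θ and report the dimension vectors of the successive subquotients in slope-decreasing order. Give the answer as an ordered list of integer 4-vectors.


Interval decomposition of M: I[1,4]^2, I[2,2], I[3,4].
HN type (ℓ=3): μ^(1)=71/2; μ^(2)=-83/2; μ^(3)=-47

((0, 0, 3, 3); (2, 2, 0, 0); (0, 1, 0, 0))


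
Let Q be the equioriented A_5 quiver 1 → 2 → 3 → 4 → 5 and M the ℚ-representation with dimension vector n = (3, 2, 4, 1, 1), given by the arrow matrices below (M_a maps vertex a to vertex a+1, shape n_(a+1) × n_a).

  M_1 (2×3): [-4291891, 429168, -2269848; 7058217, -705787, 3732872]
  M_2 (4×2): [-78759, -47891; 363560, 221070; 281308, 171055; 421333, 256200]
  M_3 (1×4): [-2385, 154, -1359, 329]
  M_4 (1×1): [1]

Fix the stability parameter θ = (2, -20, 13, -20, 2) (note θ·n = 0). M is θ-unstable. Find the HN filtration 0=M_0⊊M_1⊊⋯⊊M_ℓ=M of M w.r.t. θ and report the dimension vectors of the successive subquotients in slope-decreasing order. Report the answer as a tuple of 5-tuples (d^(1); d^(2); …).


Via rank(M_{q-1}∘⋯∘M_p): M ≅ I[1,1], I[1,3], I[1,5], I[3,3]^2.
μ_θ-semistable layers: μ^(1)=13; μ^(2)=2; μ^(3)=-7/2; μ^(4)=-9

((0, 0, 3, 0, 0); (1, 0, 0, 0, 1); (0, 0, 1, 1, 0); (2, 2, 0, 0, 0))


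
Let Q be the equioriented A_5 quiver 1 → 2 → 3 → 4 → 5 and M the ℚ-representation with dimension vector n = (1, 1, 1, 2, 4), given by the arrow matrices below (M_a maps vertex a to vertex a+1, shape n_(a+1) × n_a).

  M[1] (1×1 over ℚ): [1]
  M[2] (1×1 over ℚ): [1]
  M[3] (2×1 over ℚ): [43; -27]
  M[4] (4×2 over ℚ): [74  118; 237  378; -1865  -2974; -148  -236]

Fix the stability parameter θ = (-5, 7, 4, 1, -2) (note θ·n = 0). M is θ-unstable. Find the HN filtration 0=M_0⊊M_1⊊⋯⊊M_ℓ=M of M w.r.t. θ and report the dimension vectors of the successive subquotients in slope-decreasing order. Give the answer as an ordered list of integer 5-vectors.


Via rank(M_{q-1}∘⋯∘M_p): M ≅ I[1,5], I[4,5], I[5,5]^2.
μ_θ-semistable layers: μ^(1)=5/2; μ^(2)=-1/2; μ^(3)=-2; μ^(4)=-5

((0, 1, 1, 1, 1); (0, 0, 0, 1, 1); (0, 0, 0, 0, 2); (1, 0, 0, 0, 0))


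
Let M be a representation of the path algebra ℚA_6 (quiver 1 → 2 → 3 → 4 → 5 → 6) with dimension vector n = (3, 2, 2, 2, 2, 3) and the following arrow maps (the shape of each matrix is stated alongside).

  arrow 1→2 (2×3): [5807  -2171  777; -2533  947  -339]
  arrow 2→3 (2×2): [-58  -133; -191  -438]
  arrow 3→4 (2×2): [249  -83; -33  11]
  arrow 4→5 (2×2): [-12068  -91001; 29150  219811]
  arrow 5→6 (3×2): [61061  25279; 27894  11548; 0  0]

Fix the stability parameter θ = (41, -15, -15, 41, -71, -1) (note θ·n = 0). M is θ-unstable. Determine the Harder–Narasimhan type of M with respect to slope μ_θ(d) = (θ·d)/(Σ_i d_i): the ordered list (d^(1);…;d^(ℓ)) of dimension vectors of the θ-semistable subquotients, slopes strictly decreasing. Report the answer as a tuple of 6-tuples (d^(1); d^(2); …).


Via rank(M_{q-1}∘⋯∘M_p): M ≅ I[1,1], I[1,3], I[1,6], I[4,6], I[6,6].
μ_θ-semistable layers: μ^(1)=41; μ^(2)=11/3; μ^(3)=-1; μ^(4)=-19/5; μ^(5)=-15

((1, 0, 0, 0, 0, 0); (1, 1, 1, 0, 0, 0); (0, 0, 0, 0, 0, 3); (1, 1, 1, 1, 1, 0); (0, 0, 0, 1, 1, 0))
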